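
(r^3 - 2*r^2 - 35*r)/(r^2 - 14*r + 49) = r*(r + 5)/(r - 7)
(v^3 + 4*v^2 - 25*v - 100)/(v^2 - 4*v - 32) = (v^2 - 25)/(v - 8)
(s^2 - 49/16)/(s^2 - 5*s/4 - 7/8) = (4*s + 7)/(2*(2*s + 1))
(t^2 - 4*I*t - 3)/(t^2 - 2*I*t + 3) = (t - I)/(t + I)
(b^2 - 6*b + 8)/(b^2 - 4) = (b - 4)/(b + 2)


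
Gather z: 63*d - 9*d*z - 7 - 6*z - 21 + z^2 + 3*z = 63*d + z^2 + z*(-9*d - 3) - 28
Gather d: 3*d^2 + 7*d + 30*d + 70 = 3*d^2 + 37*d + 70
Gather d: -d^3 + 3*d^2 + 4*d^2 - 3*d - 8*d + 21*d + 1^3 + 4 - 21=-d^3 + 7*d^2 + 10*d - 16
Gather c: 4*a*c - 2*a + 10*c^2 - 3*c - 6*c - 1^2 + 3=-2*a + 10*c^2 + c*(4*a - 9) + 2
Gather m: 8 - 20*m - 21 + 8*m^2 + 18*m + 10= 8*m^2 - 2*m - 3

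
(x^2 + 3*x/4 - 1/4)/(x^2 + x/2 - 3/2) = (4*x^2 + 3*x - 1)/(2*(2*x^2 + x - 3))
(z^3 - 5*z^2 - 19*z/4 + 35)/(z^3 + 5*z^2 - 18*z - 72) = (z^2 - z - 35/4)/(z^2 + 9*z + 18)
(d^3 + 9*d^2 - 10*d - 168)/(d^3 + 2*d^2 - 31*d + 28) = (d + 6)/(d - 1)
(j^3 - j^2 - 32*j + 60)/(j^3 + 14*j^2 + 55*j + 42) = (j^2 - 7*j + 10)/(j^2 + 8*j + 7)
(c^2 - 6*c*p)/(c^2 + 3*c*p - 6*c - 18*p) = c*(c - 6*p)/(c^2 + 3*c*p - 6*c - 18*p)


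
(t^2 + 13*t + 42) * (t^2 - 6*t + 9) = t^4 + 7*t^3 - 27*t^2 - 135*t + 378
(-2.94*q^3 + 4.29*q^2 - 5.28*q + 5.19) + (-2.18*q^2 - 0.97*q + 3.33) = -2.94*q^3 + 2.11*q^2 - 6.25*q + 8.52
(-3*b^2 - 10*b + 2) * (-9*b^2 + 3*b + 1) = 27*b^4 + 81*b^3 - 51*b^2 - 4*b + 2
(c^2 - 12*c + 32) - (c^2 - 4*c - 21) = 53 - 8*c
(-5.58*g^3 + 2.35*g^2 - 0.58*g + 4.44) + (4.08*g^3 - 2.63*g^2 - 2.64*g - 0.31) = -1.5*g^3 - 0.28*g^2 - 3.22*g + 4.13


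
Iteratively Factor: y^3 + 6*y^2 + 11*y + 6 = (y + 3)*(y^2 + 3*y + 2) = (y + 1)*(y + 3)*(y + 2)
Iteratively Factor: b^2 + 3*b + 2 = (b + 1)*(b + 2)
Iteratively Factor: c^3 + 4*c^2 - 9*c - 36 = (c - 3)*(c^2 + 7*c + 12) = (c - 3)*(c + 3)*(c + 4)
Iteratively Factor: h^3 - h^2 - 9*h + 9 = (h - 1)*(h^2 - 9) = (h - 1)*(h + 3)*(h - 3)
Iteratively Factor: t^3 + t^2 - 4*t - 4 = (t + 1)*(t^2 - 4) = (t + 1)*(t + 2)*(t - 2)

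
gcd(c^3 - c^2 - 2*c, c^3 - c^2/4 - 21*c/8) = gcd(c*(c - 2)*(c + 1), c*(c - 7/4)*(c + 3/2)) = c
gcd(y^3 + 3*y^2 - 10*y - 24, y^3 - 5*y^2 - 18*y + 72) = y^2 + y - 12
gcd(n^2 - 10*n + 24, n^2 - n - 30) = n - 6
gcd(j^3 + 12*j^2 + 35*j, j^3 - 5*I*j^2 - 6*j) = j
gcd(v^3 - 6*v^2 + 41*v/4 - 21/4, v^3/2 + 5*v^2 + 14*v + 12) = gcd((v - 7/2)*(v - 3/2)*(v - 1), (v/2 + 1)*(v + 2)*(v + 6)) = 1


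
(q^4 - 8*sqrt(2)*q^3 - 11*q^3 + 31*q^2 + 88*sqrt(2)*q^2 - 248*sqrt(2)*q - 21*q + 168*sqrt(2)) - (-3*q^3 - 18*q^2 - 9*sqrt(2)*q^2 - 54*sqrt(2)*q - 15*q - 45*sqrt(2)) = q^4 - 8*sqrt(2)*q^3 - 8*q^3 + 49*q^2 + 97*sqrt(2)*q^2 - 194*sqrt(2)*q - 6*q + 213*sqrt(2)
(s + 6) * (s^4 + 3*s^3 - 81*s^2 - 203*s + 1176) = s^5 + 9*s^4 - 63*s^3 - 689*s^2 - 42*s + 7056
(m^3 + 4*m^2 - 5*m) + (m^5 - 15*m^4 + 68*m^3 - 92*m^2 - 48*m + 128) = m^5 - 15*m^4 + 69*m^3 - 88*m^2 - 53*m + 128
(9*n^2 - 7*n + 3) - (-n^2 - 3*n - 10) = 10*n^2 - 4*n + 13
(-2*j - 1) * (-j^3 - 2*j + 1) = 2*j^4 + j^3 + 4*j^2 - 1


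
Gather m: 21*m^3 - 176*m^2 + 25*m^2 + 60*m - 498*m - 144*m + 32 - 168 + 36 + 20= 21*m^3 - 151*m^2 - 582*m - 80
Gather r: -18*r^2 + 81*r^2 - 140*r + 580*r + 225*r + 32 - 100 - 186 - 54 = 63*r^2 + 665*r - 308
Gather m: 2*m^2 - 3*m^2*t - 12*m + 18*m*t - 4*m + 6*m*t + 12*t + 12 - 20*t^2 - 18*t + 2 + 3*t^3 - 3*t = m^2*(2 - 3*t) + m*(24*t - 16) + 3*t^3 - 20*t^2 - 9*t + 14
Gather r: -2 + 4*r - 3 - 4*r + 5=0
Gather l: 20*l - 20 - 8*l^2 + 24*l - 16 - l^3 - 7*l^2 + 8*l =-l^3 - 15*l^2 + 52*l - 36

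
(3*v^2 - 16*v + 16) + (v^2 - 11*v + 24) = 4*v^2 - 27*v + 40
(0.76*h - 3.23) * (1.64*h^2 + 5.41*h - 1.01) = 1.2464*h^3 - 1.1856*h^2 - 18.2419*h + 3.2623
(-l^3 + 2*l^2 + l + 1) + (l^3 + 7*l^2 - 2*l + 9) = 9*l^2 - l + 10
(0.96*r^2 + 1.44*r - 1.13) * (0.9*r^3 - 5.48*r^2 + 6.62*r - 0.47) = 0.864*r^5 - 3.9648*r^4 - 2.553*r^3 + 15.274*r^2 - 8.1574*r + 0.5311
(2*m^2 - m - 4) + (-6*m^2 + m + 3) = -4*m^2 - 1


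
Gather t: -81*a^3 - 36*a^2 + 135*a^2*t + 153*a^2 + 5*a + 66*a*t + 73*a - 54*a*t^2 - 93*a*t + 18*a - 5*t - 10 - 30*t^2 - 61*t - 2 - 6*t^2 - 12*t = -81*a^3 + 117*a^2 + 96*a + t^2*(-54*a - 36) + t*(135*a^2 - 27*a - 78) - 12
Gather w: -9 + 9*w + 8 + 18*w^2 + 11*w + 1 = 18*w^2 + 20*w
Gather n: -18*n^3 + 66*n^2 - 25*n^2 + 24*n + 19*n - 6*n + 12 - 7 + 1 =-18*n^3 + 41*n^2 + 37*n + 6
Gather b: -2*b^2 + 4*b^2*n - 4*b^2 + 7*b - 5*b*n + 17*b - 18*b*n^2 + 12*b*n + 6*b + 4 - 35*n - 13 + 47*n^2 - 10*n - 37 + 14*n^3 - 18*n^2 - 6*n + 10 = b^2*(4*n - 6) + b*(-18*n^2 + 7*n + 30) + 14*n^3 + 29*n^2 - 51*n - 36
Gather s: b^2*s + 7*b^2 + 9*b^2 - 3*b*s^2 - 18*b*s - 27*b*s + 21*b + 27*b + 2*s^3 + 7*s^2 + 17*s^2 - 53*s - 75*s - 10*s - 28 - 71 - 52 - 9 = 16*b^2 + 48*b + 2*s^3 + s^2*(24 - 3*b) + s*(b^2 - 45*b - 138) - 160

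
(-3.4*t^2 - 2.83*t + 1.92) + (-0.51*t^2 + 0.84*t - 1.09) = -3.91*t^2 - 1.99*t + 0.83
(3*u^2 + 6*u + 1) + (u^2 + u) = 4*u^2 + 7*u + 1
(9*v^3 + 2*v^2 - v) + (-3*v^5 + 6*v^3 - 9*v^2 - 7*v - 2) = -3*v^5 + 15*v^3 - 7*v^2 - 8*v - 2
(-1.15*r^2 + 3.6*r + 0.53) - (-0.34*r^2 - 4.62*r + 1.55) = -0.81*r^2 + 8.22*r - 1.02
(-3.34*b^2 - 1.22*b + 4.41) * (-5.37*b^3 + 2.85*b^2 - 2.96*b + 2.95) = 17.9358*b^5 - 2.9676*b^4 - 17.2723*b^3 + 6.3267*b^2 - 16.6526*b + 13.0095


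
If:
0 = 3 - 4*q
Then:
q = 3/4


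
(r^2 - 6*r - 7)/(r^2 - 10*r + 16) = (r^2 - 6*r - 7)/(r^2 - 10*r + 16)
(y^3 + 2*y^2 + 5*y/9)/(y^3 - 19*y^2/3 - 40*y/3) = (y + 1/3)/(y - 8)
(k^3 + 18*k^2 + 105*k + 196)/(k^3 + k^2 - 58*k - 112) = (k^2 + 11*k + 28)/(k^2 - 6*k - 16)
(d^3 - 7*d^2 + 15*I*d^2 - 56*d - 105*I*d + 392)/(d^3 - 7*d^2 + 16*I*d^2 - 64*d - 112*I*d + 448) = (d + 7*I)/(d + 8*I)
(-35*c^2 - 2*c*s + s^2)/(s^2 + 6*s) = (-35*c^2 - 2*c*s + s^2)/(s*(s + 6))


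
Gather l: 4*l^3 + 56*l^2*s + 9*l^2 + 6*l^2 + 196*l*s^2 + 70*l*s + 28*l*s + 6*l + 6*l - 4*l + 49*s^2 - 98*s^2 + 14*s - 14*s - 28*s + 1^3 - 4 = 4*l^3 + l^2*(56*s + 15) + l*(196*s^2 + 98*s + 8) - 49*s^2 - 28*s - 3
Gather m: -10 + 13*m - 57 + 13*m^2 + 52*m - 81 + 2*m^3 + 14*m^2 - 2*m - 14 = 2*m^3 + 27*m^2 + 63*m - 162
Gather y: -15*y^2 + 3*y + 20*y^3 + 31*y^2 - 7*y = 20*y^3 + 16*y^2 - 4*y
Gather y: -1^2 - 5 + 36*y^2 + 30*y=36*y^2 + 30*y - 6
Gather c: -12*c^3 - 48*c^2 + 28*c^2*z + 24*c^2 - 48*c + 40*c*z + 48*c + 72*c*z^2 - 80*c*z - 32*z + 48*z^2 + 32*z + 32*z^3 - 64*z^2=-12*c^3 + c^2*(28*z - 24) + c*(72*z^2 - 40*z) + 32*z^3 - 16*z^2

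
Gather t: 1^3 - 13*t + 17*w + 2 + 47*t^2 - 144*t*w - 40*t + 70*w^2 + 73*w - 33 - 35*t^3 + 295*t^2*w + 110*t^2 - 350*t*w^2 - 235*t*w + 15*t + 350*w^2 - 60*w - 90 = -35*t^3 + t^2*(295*w + 157) + t*(-350*w^2 - 379*w - 38) + 420*w^2 + 30*w - 120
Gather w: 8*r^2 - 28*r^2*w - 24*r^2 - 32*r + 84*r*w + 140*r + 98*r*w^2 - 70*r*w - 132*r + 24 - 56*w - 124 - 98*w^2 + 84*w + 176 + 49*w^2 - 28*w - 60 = -16*r^2 - 24*r + w^2*(98*r - 49) + w*(-28*r^2 + 14*r) + 16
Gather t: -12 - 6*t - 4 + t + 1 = -5*t - 15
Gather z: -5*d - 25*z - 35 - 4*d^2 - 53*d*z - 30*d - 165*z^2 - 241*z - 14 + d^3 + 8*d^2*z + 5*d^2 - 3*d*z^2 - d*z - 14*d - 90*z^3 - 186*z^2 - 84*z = d^3 + d^2 - 49*d - 90*z^3 + z^2*(-3*d - 351) + z*(8*d^2 - 54*d - 350) - 49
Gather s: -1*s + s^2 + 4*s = s^2 + 3*s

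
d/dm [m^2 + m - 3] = 2*m + 1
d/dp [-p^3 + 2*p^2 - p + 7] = -3*p^2 + 4*p - 1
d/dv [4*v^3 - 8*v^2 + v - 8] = 12*v^2 - 16*v + 1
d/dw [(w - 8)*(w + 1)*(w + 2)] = 3*w^2 - 10*w - 22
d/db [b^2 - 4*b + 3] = 2*b - 4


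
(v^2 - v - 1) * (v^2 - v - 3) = v^4 - 2*v^3 - 3*v^2 + 4*v + 3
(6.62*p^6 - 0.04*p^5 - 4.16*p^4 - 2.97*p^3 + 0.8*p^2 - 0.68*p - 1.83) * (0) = 0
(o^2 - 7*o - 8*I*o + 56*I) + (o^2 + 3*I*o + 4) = 2*o^2 - 7*o - 5*I*o + 4 + 56*I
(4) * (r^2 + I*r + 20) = 4*r^2 + 4*I*r + 80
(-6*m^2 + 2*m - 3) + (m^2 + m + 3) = -5*m^2 + 3*m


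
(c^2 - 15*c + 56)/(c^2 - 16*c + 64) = (c - 7)/(c - 8)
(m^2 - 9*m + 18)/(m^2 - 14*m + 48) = (m - 3)/(m - 8)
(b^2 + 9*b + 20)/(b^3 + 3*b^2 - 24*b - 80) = (b + 5)/(b^2 - b - 20)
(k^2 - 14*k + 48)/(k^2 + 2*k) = (k^2 - 14*k + 48)/(k*(k + 2))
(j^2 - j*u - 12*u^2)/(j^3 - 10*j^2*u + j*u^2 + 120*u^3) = (j - 4*u)/(j^2 - 13*j*u + 40*u^2)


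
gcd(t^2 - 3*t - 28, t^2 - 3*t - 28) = t^2 - 3*t - 28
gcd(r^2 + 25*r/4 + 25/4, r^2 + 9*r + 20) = r + 5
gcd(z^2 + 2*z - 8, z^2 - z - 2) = z - 2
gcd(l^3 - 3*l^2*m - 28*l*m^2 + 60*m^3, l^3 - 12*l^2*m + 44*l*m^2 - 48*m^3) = l^2 - 8*l*m + 12*m^2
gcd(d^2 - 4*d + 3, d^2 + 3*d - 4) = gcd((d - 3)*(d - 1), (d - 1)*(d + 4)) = d - 1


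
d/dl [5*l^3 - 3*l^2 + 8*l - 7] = 15*l^2 - 6*l + 8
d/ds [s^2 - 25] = 2*s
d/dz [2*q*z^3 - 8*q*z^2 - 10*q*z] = 2*q*(3*z^2 - 8*z - 5)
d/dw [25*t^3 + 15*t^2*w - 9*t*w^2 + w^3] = 15*t^2 - 18*t*w + 3*w^2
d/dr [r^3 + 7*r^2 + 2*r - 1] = 3*r^2 + 14*r + 2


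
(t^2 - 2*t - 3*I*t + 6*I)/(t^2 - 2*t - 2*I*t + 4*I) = (t - 3*I)/(t - 2*I)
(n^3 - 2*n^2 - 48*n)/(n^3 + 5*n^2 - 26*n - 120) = n*(n - 8)/(n^2 - n - 20)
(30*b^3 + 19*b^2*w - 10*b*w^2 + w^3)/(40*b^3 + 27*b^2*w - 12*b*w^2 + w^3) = (-6*b + w)/(-8*b + w)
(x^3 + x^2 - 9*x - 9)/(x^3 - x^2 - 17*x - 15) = (x - 3)/(x - 5)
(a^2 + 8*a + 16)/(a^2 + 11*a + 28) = (a + 4)/(a + 7)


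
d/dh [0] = 0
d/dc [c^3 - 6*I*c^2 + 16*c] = 3*c^2 - 12*I*c + 16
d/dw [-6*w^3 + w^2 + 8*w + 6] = -18*w^2 + 2*w + 8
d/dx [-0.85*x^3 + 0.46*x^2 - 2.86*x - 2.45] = -2.55*x^2 + 0.92*x - 2.86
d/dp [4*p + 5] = 4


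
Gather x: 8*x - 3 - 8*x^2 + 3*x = -8*x^2 + 11*x - 3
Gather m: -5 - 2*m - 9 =-2*m - 14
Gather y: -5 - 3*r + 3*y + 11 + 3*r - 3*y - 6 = 0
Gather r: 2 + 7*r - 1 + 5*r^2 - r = 5*r^2 + 6*r + 1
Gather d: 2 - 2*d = 2 - 2*d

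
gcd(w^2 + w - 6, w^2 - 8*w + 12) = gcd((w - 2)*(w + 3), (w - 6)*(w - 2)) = w - 2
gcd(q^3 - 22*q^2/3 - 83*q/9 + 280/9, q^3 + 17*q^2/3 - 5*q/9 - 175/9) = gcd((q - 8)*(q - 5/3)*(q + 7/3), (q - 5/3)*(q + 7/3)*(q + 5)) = q^2 + 2*q/3 - 35/9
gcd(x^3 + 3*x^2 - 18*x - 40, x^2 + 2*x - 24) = x - 4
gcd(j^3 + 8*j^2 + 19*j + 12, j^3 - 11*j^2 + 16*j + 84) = 1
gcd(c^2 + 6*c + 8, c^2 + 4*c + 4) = c + 2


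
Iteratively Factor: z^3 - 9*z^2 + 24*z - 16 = (z - 4)*(z^2 - 5*z + 4) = (z - 4)^2*(z - 1)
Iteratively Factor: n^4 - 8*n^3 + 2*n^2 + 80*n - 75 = (n + 3)*(n^3 - 11*n^2 + 35*n - 25) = (n - 1)*(n + 3)*(n^2 - 10*n + 25) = (n - 5)*(n - 1)*(n + 3)*(n - 5)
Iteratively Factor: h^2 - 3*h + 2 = (h - 1)*(h - 2)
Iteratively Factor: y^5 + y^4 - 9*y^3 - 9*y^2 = (y + 3)*(y^4 - 2*y^3 - 3*y^2) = (y - 3)*(y + 3)*(y^3 + y^2) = (y - 3)*(y + 1)*(y + 3)*(y^2) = y*(y - 3)*(y + 1)*(y + 3)*(y)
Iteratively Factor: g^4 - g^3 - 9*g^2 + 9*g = (g + 3)*(g^3 - 4*g^2 + 3*g) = (g - 1)*(g + 3)*(g^2 - 3*g) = (g - 3)*(g - 1)*(g + 3)*(g)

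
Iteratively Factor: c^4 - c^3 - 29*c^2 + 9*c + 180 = (c + 4)*(c^3 - 5*c^2 - 9*c + 45) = (c + 3)*(c + 4)*(c^2 - 8*c + 15) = (c - 5)*(c + 3)*(c + 4)*(c - 3)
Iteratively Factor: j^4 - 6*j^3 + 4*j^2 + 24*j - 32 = (j + 2)*(j^3 - 8*j^2 + 20*j - 16) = (j - 2)*(j + 2)*(j^2 - 6*j + 8) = (j - 4)*(j - 2)*(j + 2)*(j - 2)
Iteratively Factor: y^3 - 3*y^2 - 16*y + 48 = (y - 4)*(y^2 + y - 12) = (y - 4)*(y - 3)*(y + 4)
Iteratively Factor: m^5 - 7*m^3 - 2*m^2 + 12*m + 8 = (m + 1)*(m^4 - m^3 - 6*m^2 + 4*m + 8) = (m + 1)*(m + 2)*(m^3 - 3*m^2 + 4) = (m - 2)*(m + 1)*(m + 2)*(m^2 - m - 2) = (m - 2)^2*(m + 1)*(m + 2)*(m + 1)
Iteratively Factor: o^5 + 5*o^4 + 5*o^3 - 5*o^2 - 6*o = (o + 2)*(o^4 + 3*o^3 - o^2 - 3*o) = (o - 1)*(o + 2)*(o^3 + 4*o^2 + 3*o) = o*(o - 1)*(o + 2)*(o^2 + 4*o + 3) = o*(o - 1)*(o + 2)*(o + 3)*(o + 1)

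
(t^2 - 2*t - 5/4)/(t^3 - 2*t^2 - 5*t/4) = 1/t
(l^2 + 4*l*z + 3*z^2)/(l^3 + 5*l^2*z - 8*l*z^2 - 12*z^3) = (-l - 3*z)/(-l^2 - 4*l*z + 12*z^2)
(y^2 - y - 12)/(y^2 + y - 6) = (y - 4)/(y - 2)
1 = 1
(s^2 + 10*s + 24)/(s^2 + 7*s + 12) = (s + 6)/(s + 3)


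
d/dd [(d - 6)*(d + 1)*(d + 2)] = 3*d^2 - 6*d - 16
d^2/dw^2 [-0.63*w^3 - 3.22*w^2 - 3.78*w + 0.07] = -3.78*w - 6.44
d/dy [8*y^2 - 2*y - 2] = 16*y - 2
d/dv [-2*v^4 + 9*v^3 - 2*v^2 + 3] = v*(-8*v^2 + 27*v - 4)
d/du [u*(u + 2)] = 2*u + 2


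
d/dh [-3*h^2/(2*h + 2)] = 3*h*(-h - 2)/(2*(h + 1)^2)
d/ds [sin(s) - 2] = cos(s)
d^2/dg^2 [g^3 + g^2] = 6*g + 2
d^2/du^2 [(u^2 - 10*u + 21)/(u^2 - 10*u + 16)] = 30*(u^2 - 10*u + 28)/(u^6 - 30*u^5 + 348*u^4 - 1960*u^3 + 5568*u^2 - 7680*u + 4096)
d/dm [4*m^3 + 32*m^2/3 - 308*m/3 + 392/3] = 12*m^2 + 64*m/3 - 308/3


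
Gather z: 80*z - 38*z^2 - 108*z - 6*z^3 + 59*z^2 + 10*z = -6*z^3 + 21*z^2 - 18*z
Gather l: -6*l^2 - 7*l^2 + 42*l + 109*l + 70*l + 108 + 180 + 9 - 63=-13*l^2 + 221*l + 234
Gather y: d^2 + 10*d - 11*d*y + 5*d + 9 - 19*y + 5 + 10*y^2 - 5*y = d^2 + 15*d + 10*y^2 + y*(-11*d - 24) + 14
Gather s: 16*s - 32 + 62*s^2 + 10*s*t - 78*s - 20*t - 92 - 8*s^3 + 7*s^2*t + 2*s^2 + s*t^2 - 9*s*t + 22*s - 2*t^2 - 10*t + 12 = -8*s^3 + s^2*(7*t + 64) + s*(t^2 + t - 40) - 2*t^2 - 30*t - 112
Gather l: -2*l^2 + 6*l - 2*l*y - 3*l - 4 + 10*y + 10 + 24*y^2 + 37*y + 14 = -2*l^2 + l*(3 - 2*y) + 24*y^2 + 47*y + 20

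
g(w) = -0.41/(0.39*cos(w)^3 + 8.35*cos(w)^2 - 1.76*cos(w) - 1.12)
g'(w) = -0.41*(1.17*sin(w)*cos(w)^2 + 16.7*sin(w)*cos(w) - 1.76*sin(w))/(0.39*cos(w)^3 + 8.35*cos(w)^2 - 1.76*cos(w) - 1.12)^2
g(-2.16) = -0.17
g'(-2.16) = -0.65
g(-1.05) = -3.43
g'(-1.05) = 170.08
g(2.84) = -0.05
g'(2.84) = 0.03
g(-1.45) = 0.34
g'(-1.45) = 0.07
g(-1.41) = 0.35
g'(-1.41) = 0.27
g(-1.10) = 2.50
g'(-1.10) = 82.35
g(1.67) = 0.47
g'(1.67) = 1.86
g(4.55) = 0.66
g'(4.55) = -4.68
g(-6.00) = -0.08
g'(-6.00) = -0.06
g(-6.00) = -0.08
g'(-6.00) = -0.06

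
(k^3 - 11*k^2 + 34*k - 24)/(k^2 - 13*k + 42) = (k^2 - 5*k + 4)/(k - 7)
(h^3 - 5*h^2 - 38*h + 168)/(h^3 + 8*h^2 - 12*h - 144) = (h - 7)/(h + 6)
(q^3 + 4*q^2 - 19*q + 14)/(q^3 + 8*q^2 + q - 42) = (q - 1)/(q + 3)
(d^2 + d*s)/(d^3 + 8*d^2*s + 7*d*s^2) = 1/(d + 7*s)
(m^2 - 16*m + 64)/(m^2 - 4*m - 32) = (m - 8)/(m + 4)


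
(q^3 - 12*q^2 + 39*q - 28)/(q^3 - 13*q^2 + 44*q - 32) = (q - 7)/(q - 8)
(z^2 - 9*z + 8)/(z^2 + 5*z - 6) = (z - 8)/(z + 6)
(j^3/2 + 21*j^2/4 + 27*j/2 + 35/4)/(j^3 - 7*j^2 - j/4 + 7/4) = (2*j^3 + 21*j^2 + 54*j + 35)/(4*j^3 - 28*j^2 - j + 7)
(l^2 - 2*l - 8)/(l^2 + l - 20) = (l + 2)/(l + 5)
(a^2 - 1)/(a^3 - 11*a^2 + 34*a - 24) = (a + 1)/(a^2 - 10*a + 24)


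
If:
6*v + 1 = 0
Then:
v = -1/6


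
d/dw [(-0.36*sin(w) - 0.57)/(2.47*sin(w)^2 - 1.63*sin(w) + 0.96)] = (0.8892*sin(w)^2 + 2.8158*sin(w) - 1.2747)*cos(w)/(6.1009*sin(w)^4 - 8.0522*sin(w)^3 + 7.3993*sin(w)^2 - 3.1296*sin(w) + 0.9216)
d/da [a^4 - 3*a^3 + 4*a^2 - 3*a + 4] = 4*a^3 - 9*a^2 + 8*a - 3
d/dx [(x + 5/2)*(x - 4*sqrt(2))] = 2*x - 4*sqrt(2) + 5/2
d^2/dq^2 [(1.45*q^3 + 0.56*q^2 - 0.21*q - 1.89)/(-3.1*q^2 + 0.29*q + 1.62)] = (-11.77837*q^3 + 88.01622*q^2 - 26.69922*q + 16.164414)/(29.791*q^6 - 8.3607*q^5 - 45.92247*q^4 + 8.713891*q^3 + 23.998194*q^2 - 2.283228*q - 4.251528)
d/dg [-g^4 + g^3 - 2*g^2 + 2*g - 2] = -4*g^3 + 3*g^2 - 4*g + 2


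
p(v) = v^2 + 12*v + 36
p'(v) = 2*v + 12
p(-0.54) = 29.81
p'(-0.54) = 10.92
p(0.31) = 39.82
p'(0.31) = 12.62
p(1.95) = 63.20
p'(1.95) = 15.90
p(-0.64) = 28.73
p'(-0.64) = 10.72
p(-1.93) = 16.56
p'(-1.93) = 8.14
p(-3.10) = 8.41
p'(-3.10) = 5.80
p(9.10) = 228.01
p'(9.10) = 30.20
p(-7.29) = 1.66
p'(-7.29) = -2.58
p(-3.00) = 9.00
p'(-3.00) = 6.00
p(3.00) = 81.00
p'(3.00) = 18.00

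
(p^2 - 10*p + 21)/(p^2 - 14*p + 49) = (p - 3)/(p - 7)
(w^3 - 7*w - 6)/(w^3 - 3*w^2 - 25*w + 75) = (w^2 + 3*w + 2)/(w^2 - 25)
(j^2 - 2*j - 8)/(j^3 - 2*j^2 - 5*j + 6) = (j - 4)/(j^2 - 4*j + 3)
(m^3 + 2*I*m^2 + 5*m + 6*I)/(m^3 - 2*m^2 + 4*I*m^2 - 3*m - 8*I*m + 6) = (m - 2*I)/(m - 2)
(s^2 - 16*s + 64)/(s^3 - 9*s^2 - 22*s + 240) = (s - 8)/(s^2 - s - 30)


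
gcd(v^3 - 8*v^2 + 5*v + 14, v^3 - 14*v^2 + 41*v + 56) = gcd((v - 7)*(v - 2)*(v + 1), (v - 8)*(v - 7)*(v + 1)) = v^2 - 6*v - 7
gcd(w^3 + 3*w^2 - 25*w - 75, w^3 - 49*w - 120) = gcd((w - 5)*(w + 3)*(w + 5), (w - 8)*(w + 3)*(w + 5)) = w^2 + 8*w + 15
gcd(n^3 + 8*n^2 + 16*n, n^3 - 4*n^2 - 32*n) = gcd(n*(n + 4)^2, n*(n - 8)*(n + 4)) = n^2 + 4*n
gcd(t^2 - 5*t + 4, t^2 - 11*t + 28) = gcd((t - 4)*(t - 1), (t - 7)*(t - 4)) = t - 4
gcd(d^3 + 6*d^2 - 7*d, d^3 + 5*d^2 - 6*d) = d^2 - d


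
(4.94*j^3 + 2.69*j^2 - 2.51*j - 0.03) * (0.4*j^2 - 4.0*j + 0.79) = 1.976*j^5 - 18.684*j^4 - 7.8614*j^3 + 12.1531*j^2 - 1.8629*j - 0.0237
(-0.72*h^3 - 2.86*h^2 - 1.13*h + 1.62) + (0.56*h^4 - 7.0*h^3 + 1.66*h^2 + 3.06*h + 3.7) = 0.56*h^4 - 7.72*h^3 - 1.2*h^2 + 1.93*h + 5.32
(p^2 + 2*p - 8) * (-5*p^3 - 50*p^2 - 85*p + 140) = -5*p^5 - 60*p^4 - 145*p^3 + 370*p^2 + 960*p - 1120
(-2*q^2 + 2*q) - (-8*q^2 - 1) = 6*q^2 + 2*q + 1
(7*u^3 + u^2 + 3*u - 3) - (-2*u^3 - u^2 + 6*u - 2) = 9*u^3 + 2*u^2 - 3*u - 1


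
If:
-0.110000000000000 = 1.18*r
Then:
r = -0.09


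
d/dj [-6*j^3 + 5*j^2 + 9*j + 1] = -18*j^2 + 10*j + 9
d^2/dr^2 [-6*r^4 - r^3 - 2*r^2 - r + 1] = -72*r^2 - 6*r - 4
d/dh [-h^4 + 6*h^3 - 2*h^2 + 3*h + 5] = -4*h^3 + 18*h^2 - 4*h + 3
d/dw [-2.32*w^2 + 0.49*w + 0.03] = 0.49 - 4.64*w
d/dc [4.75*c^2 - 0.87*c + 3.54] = 9.5*c - 0.87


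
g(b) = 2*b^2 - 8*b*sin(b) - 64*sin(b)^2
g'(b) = -8*b*cos(b) + 4*b - 128*sin(b)*cos(b) - 8*sin(b)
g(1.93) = -63.10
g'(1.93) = 47.78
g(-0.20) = -2.76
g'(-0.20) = 27.28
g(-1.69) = -70.81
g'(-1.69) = -15.54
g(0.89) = -42.59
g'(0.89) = -69.74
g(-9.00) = 121.46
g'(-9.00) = -146.37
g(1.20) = -61.66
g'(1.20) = -49.36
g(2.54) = -19.10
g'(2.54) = 82.11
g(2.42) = -29.00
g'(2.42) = 82.41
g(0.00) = 0.00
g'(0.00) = 0.00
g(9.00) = 121.46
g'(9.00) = 146.37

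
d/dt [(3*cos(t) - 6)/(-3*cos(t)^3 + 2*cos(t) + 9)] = 12*(-34*sin(t) - 6*sin(2*t) + 18*sin(3*t) - 3*sin(4*t))/(-cos(t) - 3*cos(3*t) + 36)^2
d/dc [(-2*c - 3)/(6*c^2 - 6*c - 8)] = (6*c^2 + 18*c - 1)/(2*(9*c^4 - 18*c^3 - 15*c^2 + 24*c + 16))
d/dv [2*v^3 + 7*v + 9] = 6*v^2 + 7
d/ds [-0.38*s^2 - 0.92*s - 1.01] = -0.76*s - 0.92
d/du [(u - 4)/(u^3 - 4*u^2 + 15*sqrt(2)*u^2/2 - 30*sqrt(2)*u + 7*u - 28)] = (-4*u - 15*sqrt(2))/(2*u^4 + 30*sqrt(2)*u^3 + 253*u^2 + 210*sqrt(2)*u + 98)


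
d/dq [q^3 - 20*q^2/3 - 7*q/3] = 3*q^2 - 40*q/3 - 7/3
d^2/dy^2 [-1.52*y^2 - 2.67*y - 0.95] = -3.04000000000000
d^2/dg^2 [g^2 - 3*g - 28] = 2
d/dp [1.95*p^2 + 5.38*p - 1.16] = 3.9*p + 5.38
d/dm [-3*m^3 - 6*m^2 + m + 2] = -9*m^2 - 12*m + 1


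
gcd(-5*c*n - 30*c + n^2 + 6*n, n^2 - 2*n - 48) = n + 6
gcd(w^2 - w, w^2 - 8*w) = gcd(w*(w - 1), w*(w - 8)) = w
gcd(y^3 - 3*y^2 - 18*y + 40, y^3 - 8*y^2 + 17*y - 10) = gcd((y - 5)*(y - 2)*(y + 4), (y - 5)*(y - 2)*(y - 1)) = y^2 - 7*y + 10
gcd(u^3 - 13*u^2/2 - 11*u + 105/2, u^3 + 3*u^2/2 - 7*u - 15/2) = u^2 + u/2 - 15/2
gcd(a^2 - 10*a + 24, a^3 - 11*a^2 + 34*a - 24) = a^2 - 10*a + 24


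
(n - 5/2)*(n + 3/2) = n^2 - n - 15/4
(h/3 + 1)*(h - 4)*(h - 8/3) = h^3/3 - 11*h^2/9 - 28*h/9 + 32/3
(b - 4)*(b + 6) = b^2 + 2*b - 24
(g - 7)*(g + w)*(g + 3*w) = g^3 + 4*g^2*w - 7*g^2 + 3*g*w^2 - 28*g*w - 21*w^2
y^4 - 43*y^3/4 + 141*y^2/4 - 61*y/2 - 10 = (y - 5)*(y - 4)*(y - 2)*(y + 1/4)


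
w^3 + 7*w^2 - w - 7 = (w - 1)*(w + 1)*(w + 7)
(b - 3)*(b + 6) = b^2 + 3*b - 18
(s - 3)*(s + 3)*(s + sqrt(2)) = s^3 + sqrt(2)*s^2 - 9*s - 9*sqrt(2)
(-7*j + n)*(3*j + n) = -21*j^2 - 4*j*n + n^2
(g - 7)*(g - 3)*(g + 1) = g^3 - 9*g^2 + 11*g + 21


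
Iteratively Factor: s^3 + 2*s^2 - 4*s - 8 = (s - 2)*(s^2 + 4*s + 4) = (s - 2)*(s + 2)*(s + 2)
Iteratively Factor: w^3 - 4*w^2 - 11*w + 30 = (w - 5)*(w^2 + w - 6) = (w - 5)*(w - 2)*(w + 3)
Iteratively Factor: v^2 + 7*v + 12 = (v + 4)*(v + 3)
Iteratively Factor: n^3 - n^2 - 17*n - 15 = (n - 5)*(n^2 + 4*n + 3) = (n - 5)*(n + 3)*(n + 1)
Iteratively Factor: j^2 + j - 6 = (j + 3)*(j - 2)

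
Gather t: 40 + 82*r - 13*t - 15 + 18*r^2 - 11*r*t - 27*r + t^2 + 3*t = 18*r^2 + 55*r + t^2 + t*(-11*r - 10) + 25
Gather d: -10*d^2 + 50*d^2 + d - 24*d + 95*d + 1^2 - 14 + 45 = 40*d^2 + 72*d + 32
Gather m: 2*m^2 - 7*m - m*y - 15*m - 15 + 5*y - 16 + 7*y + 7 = 2*m^2 + m*(-y - 22) + 12*y - 24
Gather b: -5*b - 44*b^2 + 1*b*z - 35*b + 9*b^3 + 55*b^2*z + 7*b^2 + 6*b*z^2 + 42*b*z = 9*b^3 + b^2*(55*z - 37) + b*(6*z^2 + 43*z - 40)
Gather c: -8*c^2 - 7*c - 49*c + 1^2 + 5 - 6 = -8*c^2 - 56*c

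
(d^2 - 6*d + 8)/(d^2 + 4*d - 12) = (d - 4)/(d + 6)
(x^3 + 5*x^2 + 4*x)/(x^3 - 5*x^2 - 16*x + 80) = x*(x + 1)/(x^2 - 9*x + 20)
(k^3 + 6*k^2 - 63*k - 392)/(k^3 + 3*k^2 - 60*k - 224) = (k + 7)/(k + 4)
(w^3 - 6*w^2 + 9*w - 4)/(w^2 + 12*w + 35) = (w^3 - 6*w^2 + 9*w - 4)/(w^2 + 12*w + 35)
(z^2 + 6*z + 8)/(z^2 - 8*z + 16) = (z^2 + 6*z + 8)/(z^2 - 8*z + 16)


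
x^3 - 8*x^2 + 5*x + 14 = (x - 7)*(x - 2)*(x + 1)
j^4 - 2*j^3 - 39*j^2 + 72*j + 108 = (j - 6)*(j - 3)*(j + 1)*(j + 6)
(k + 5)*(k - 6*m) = k^2 - 6*k*m + 5*k - 30*m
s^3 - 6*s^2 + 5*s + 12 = (s - 4)*(s - 3)*(s + 1)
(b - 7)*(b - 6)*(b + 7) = b^3 - 6*b^2 - 49*b + 294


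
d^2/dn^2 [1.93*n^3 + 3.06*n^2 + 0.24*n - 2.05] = 11.58*n + 6.12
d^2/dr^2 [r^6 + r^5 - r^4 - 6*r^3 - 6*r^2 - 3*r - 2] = 30*r^4 + 20*r^3 - 12*r^2 - 36*r - 12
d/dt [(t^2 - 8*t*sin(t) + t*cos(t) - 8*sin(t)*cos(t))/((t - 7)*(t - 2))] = ((t - 7)*(t - 2)*(-t*sin(t) - 8*t*cos(t) + 2*t - 8*sin(t) + cos(t) - 8*cos(2*t)) + (t - 7)*(-t^2 + 8*t*sin(t) - t*cos(t) + 4*sin(2*t)) + (t - 2)*(-t^2 + 8*t*sin(t) - t*cos(t) + 4*sin(2*t)))/((t - 7)^2*(t - 2)^2)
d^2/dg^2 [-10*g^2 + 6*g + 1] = -20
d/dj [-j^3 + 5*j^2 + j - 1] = -3*j^2 + 10*j + 1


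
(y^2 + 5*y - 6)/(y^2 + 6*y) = (y - 1)/y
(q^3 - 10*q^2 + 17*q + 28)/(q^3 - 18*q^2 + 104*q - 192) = (q^2 - 6*q - 7)/(q^2 - 14*q + 48)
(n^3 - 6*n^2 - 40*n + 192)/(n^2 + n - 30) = (n^2 - 12*n + 32)/(n - 5)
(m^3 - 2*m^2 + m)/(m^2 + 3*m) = (m^2 - 2*m + 1)/(m + 3)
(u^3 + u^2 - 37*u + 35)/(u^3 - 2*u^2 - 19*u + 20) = (u + 7)/(u + 4)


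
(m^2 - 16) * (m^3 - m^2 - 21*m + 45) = m^5 - m^4 - 37*m^3 + 61*m^2 + 336*m - 720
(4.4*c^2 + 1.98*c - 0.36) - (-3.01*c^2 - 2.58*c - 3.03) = 7.41*c^2 + 4.56*c + 2.67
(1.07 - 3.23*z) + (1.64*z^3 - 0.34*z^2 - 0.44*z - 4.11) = 1.64*z^3 - 0.34*z^2 - 3.67*z - 3.04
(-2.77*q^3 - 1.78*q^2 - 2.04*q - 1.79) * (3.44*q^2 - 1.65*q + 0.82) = -9.5288*q^5 - 1.5527*q^4 - 6.352*q^3 - 4.2512*q^2 + 1.2807*q - 1.4678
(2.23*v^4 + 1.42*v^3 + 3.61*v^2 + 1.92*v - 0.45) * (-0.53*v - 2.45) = -1.1819*v^5 - 6.2161*v^4 - 5.3923*v^3 - 9.8621*v^2 - 4.4655*v + 1.1025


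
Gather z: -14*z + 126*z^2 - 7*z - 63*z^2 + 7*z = 63*z^2 - 14*z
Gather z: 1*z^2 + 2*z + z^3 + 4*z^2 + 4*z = z^3 + 5*z^2 + 6*z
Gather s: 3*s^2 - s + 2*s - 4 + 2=3*s^2 + s - 2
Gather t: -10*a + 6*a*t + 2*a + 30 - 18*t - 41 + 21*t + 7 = -8*a + t*(6*a + 3) - 4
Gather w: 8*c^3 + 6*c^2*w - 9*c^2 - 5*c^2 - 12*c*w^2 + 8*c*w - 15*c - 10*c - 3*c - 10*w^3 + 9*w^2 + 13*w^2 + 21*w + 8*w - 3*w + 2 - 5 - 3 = 8*c^3 - 14*c^2 - 28*c - 10*w^3 + w^2*(22 - 12*c) + w*(6*c^2 + 8*c + 26) - 6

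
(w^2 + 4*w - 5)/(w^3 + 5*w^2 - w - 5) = 1/(w + 1)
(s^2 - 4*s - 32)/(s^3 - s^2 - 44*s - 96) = 1/(s + 3)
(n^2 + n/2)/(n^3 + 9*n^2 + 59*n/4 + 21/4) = 2*n/(2*n^2 + 17*n + 21)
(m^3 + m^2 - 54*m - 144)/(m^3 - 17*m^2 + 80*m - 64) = (m^2 + 9*m + 18)/(m^2 - 9*m + 8)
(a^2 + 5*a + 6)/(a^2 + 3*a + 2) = (a + 3)/(a + 1)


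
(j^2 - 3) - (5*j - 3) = j^2 - 5*j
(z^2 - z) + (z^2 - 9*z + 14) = 2*z^2 - 10*z + 14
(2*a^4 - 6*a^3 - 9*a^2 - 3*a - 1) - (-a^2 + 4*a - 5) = 2*a^4 - 6*a^3 - 8*a^2 - 7*a + 4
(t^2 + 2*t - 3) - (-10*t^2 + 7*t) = 11*t^2 - 5*t - 3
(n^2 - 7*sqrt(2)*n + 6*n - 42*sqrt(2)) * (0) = 0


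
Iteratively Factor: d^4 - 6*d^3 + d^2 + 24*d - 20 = (d + 2)*(d^3 - 8*d^2 + 17*d - 10) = (d - 1)*(d + 2)*(d^2 - 7*d + 10) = (d - 2)*(d - 1)*(d + 2)*(d - 5)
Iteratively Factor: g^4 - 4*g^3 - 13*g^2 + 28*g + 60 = (g + 2)*(g^3 - 6*g^2 - g + 30) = (g - 5)*(g + 2)*(g^2 - g - 6) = (g - 5)*(g + 2)^2*(g - 3)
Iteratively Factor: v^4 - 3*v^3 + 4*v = (v - 2)*(v^3 - v^2 - 2*v) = (v - 2)*(v + 1)*(v^2 - 2*v) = (v - 2)^2*(v + 1)*(v)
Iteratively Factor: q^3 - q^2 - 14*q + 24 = (q - 2)*(q^2 + q - 12) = (q - 3)*(q - 2)*(q + 4)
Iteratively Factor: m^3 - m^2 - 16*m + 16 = (m + 4)*(m^2 - 5*m + 4) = (m - 4)*(m + 4)*(m - 1)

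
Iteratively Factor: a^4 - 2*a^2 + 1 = (a - 1)*(a^3 + a^2 - a - 1) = (a - 1)*(a + 1)*(a^2 - 1) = (a - 1)^2*(a + 1)*(a + 1)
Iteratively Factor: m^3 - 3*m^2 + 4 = (m + 1)*(m^2 - 4*m + 4) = (m - 2)*(m + 1)*(m - 2)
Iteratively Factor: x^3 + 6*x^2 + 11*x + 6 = (x + 3)*(x^2 + 3*x + 2) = (x + 1)*(x + 3)*(x + 2)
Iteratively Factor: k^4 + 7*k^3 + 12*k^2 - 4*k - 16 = (k + 2)*(k^3 + 5*k^2 + 2*k - 8) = (k + 2)*(k + 4)*(k^2 + k - 2) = (k - 1)*(k + 2)*(k + 4)*(k + 2)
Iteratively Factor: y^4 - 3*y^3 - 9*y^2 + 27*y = (y - 3)*(y^3 - 9*y) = y*(y - 3)*(y^2 - 9) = y*(y - 3)*(y + 3)*(y - 3)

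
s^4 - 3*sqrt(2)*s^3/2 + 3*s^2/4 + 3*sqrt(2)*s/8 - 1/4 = (s - 1/2)*(s + 1/2)*(s - sqrt(2))*(s - sqrt(2)/2)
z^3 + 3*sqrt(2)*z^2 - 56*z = z*(z - 4*sqrt(2))*(z + 7*sqrt(2))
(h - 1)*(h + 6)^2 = h^3 + 11*h^2 + 24*h - 36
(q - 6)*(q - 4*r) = q^2 - 4*q*r - 6*q + 24*r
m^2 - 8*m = m*(m - 8)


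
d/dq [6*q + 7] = 6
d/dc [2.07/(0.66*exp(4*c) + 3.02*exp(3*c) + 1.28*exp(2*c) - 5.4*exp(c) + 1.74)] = (-5.4648*exp(3*c) - 18.7542*exp(2*c) - 5.2992*exp(c) + 11.178)*exp(c)/(0.66*exp(4*c) + 3.02*exp(3*c) + 1.28*exp(2*c) - 5.4*exp(c) + 1.74)^2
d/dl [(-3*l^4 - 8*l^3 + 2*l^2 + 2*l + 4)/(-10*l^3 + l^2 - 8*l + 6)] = 2*(15*l^6 - 3*l^5 + 42*l^4 + 48*l^3 - 21*l^2 + 8*l + 22)/(100*l^6 - 20*l^5 + 161*l^4 - 136*l^3 + 76*l^2 - 96*l + 36)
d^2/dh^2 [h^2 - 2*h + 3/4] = 2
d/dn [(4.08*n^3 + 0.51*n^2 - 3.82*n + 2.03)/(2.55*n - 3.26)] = (20.808*n^3 - 38.6019*n^2 - 3.3252*n + 7.2767)/(6.5025*n^2 - 16.626*n + 10.6276)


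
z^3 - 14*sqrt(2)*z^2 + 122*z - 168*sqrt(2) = (z - 7*sqrt(2))*(z - 4*sqrt(2))*(z - 3*sqrt(2))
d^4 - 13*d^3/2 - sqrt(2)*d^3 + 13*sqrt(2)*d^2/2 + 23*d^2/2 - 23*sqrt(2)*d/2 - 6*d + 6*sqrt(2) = (d - 4)*(d - 3/2)*(d - 1)*(d - sqrt(2))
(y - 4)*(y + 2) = y^2 - 2*y - 8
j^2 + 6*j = j*(j + 6)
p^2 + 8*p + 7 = (p + 1)*(p + 7)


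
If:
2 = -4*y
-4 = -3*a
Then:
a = 4/3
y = -1/2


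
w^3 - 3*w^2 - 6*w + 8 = (w - 4)*(w - 1)*(w + 2)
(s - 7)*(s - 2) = s^2 - 9*s + 14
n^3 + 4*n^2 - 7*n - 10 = (n - 2)*(n + 1)*(n + 5)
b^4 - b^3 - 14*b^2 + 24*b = b*(b - 3)*(b - 2)*(b + 4)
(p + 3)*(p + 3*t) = p^2 + 3*p*t + 3*p + 9*t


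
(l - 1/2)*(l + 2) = l^2 + 3*l/2 - 1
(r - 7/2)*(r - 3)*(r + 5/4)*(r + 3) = r^4 - 9*r^3/4 - 107*r^2/8 + 81*r/4 + 315/8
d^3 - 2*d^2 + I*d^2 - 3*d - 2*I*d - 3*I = (d - 3)*(d + 1)*(d + I)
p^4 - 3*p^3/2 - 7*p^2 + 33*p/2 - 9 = (p - 2)*(p - 3/2)*(p - 1)*(p + 3)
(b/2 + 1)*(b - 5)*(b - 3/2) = b^3/2 - 9*b^2/4 - 11*b/4 + 15/2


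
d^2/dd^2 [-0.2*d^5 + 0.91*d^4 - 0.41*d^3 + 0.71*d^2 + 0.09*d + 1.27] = -4.0*d^3 + 10.92*d^2 - 2.46*d + 1.42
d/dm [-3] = 0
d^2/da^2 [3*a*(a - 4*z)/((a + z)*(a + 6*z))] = 6*z*(-11*a^3 - 18*a^2*z + 72*a*z^2 + 204*z^3)/(a^6 + 21*a^5*z + 165*a^4*z^2 + 595*a^3*z^3 + 990*a^2*z^4 + 756*a*z^5 + 216*z^6)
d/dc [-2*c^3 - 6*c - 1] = -6*c^2 - 6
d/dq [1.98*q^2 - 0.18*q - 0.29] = 3.96*q - 0.18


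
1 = 1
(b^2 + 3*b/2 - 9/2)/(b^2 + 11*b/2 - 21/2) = (b + 3)/(b + 7)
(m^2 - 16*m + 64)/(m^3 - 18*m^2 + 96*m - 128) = 1/(m - 2)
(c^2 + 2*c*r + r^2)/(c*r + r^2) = (c + r)/r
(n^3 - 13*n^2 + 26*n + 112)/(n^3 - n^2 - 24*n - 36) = (n^2 - 15*n + 56)/(n^2 - 3*n - 18)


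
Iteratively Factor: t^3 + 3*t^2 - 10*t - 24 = (t + 2)*(t^2 + t - 12) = (t - 3)*(t + 2)*(t + 4)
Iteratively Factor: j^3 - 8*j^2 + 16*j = (j - 4)*(j^2 - 4*j) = (j - 4)^2*(j)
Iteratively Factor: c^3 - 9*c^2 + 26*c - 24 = (c - 2)*(c^2 - 7*c + 12) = (c - 4)*(c - 2)*(c - 3)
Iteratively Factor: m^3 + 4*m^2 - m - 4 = (m + 4)*(m^2 - 1) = (m + 1)*(m + 4)*(m - 1)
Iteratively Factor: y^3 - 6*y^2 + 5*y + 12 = (y - 4)*(y^2 - 2*y - 3) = (y - 4)*(y + 1)*(y - 3)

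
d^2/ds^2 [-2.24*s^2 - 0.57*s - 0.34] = -4.48000000000000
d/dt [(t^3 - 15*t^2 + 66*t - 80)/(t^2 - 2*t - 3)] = (t^4 - 4*t^3 - 45*t^2 + 250*t - 358)/(t^4 - 4*t^3 - 2*t^2 + 12*t + 9)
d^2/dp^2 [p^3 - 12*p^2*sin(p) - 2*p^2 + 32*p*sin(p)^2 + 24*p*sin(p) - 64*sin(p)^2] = 12*p^2*sin(p) - 24*p*sin(p) - 48*p*cos(p) + 64*p*cos(2*p) + 6*p - 24*sin(p) + 64*sin(2*p) + 48*cos(p) - 128*cos(2*p) - 4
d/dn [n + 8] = 1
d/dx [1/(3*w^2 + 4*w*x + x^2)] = 2*(-2*w - x)/(3*w^2 + 4*w*x + x^2)^2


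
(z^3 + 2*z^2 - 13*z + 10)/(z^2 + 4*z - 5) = z - 2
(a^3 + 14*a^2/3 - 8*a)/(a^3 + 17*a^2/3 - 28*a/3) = (a + 6)/(a + 7)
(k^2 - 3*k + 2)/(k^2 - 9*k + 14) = (k - 1)/(k - 7)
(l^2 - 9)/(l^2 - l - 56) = (9 - l^2)/(-l^2 + l + 56)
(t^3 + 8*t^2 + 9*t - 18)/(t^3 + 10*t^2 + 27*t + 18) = (t - 1)/(t + 1)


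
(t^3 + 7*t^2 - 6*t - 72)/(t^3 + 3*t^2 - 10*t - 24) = (t + 6)/(t + 2)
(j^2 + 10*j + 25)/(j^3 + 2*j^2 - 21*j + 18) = (j^2 + 10*j + 25)/(j^3 + 2*j^2 - 21*j + 18)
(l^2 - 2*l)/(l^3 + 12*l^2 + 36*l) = (l - 2)/(l^2 + 12*l + 36)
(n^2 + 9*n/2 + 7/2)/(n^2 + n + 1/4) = 2*(2*n^2 + 9*n + 7)/(4*n^2 + 4*n + 1)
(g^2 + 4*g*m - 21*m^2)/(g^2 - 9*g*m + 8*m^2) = (g^2 + 4*g*m - 21*m^2)/(g^2 - 9*g*m + 8*m^2)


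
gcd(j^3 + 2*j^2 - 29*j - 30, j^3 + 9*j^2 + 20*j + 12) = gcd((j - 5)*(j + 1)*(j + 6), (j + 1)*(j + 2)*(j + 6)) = j^2 + 7*j + 6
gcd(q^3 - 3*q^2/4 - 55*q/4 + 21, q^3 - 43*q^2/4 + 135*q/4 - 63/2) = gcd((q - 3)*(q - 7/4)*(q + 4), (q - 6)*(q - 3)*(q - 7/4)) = q^2 - 19*q/4 + 21/4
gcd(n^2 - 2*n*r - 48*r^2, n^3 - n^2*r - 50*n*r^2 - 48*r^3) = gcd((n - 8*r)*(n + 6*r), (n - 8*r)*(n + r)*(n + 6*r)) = -n^2 + 2*n*r + 48*r^2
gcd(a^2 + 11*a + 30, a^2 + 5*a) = a + 5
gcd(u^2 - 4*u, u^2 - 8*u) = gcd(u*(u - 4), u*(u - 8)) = u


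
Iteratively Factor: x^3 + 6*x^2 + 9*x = (x + 3)*(x^2 + 3*x) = x*(x + 3)*(x + 3)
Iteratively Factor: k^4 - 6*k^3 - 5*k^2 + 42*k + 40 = (k + 1)*(k^3 - 7*k^2 + 2*k + 40) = (k - 4)*(k + 1)*(k^2 - 3*k - 10) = (k - 5)*(k - 4)*(k + 1)*(k + 2)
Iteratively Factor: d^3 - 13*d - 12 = (d - 4)*(d^2 + 4*d + 3) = (d - 4)*(d + 3)*(d + 1)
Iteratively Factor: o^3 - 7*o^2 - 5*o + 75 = (o - 5)*(o^2 - 2*o - 15) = (o - 5)^2*(o + 3)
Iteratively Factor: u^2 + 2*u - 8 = (u - 2)*(u + 4)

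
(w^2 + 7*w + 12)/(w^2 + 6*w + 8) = (w + 3)/(w + 2)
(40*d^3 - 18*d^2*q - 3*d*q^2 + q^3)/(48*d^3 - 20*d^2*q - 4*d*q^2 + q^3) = (-5*d + q)/(-6*d + q)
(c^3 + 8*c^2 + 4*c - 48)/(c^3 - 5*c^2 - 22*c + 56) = (c + 6)/(c - 7)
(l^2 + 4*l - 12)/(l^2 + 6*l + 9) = (l^2 + 4*l - 12)/(l^2 + 6*l + 9)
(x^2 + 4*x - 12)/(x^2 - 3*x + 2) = (x + 6)/(x - 1)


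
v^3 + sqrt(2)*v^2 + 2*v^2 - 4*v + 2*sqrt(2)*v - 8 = (v + 2)*(v - sqrt(2))*(v + 2*sqrt(2))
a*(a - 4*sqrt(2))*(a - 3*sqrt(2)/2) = a^3 - 11*sqrt(2)*a^2/2 + 12*a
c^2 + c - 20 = (c - 4)*(c + 5)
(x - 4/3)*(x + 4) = x^2 + 8*x/3 - 16/3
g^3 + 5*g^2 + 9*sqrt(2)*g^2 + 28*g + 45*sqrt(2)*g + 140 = (g + 5)*(g + 2*sqrt(2))*(g + 7*sqrt(2))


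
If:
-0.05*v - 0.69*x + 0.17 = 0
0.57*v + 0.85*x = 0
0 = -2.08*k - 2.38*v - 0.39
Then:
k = 0.28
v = -0.41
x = 0.28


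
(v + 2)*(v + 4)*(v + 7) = v^3 + 13*v^2 + 50*v + 56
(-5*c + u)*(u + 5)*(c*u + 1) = -5*c^2*u^2 - 25*c^2*u + c*u^3 + 5*c*u^2 - 5*c*u - 25*c + u^2 + 5*u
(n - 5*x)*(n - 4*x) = n^2 - 9*n*x + 20*x^2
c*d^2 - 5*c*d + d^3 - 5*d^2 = d*(c + d)*(d - 5)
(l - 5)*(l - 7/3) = l^2 - 22*l/3 + 35/3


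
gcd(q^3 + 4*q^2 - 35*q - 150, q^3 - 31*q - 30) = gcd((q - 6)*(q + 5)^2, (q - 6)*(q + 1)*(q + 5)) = q^2 - q - 30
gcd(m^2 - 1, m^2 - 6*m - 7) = m + 1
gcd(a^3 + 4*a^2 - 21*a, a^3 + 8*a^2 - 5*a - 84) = a^2 + 4*a - 21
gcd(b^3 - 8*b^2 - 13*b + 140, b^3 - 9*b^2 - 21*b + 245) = b - 7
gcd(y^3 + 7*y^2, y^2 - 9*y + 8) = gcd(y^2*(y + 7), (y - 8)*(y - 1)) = 1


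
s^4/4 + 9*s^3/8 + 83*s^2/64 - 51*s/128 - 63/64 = (s/4 + 1/2)*(s - 3/4)*(s + 3/2)*(s + 7/4)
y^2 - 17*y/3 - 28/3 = (y - 7)*(y + 4/3)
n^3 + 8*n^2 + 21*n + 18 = (n + 2)*(n + 3)^2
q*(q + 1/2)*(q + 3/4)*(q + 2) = q^4 + 13*q^3/4 + 23*q^2/8 + 3*q/4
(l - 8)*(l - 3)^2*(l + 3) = l^4 - 11*l^3 + 15*l^2 + 99*l - 216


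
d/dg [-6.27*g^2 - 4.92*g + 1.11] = -12.54*g - 4.92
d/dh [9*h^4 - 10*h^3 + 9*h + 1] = 36*h^3 - 30*h^2 + 9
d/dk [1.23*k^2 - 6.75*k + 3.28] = 2.46*k - 6.75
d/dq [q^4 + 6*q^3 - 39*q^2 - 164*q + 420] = 4*q^3 + 18*q^2 - 78*q - 164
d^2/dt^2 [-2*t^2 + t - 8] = -4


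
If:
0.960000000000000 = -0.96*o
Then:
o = -1.00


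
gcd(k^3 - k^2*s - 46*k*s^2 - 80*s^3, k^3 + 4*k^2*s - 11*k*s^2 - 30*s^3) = k^2 + 7*k*s + 10*s^2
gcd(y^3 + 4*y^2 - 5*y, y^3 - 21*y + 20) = y^2 + 4*y - 5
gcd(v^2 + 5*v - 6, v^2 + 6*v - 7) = v - 1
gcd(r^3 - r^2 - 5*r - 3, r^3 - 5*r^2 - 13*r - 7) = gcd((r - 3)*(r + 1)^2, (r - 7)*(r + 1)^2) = r^2 + 2*r + 1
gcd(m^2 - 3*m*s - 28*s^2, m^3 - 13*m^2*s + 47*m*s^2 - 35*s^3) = -m + 7*s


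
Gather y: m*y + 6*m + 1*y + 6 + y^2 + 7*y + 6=6*m + y^2 + y*(m + 8) + 12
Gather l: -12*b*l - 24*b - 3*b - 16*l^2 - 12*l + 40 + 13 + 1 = -27*b - 16*l^2 + l*(-12*b - 12) + 54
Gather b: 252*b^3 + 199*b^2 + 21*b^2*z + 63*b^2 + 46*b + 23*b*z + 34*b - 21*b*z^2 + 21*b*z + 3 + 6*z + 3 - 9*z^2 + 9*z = 252*b^3 + b^2*(21*z + 262) + b*(-21*z^2 + 44*z + 80) - 9*z^2 + 15*z + 6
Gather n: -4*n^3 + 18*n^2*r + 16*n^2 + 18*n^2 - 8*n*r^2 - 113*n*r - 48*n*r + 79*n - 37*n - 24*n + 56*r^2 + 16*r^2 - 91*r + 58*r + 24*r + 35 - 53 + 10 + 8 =-4*n^3 + n^2*(18*r + 34) + n*(-8*r^2 - 161*r + 18) + 72*r^2 - 9*r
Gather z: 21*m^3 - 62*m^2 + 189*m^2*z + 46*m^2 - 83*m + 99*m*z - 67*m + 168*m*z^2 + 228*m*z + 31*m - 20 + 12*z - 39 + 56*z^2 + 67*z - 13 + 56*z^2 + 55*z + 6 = 21*m^3 - 16*m^2 - 119*m + z^2*(168*m + 112) + z*(189*m^2 + 327*m + 134) - 66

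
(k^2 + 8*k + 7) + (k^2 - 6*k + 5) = 2*k^2 + 2*k + 12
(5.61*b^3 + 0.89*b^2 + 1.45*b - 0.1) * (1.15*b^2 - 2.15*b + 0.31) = 6.4515*b^5 - 11.038*b^4 + 1.4931*b^3 - 2.9566*b^2 + 0.6645*b - 0.031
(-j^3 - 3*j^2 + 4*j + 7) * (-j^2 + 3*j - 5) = j^5 - 8*j^3 + 20*j^2 + j - 35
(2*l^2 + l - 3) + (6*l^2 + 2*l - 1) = 8*l^2 + 3*l - 4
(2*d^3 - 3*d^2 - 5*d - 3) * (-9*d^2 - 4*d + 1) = -18*d^5 + 19*d^4 + 59*d^3 + 44*d^2 + 7*d - 3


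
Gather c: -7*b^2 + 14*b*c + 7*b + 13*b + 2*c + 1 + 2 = -7*b^2 + 20*b + c*(14*b + 2) + 3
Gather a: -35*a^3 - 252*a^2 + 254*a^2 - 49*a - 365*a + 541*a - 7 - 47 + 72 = -35*a^3 + 2*a^2 + 127*a + 18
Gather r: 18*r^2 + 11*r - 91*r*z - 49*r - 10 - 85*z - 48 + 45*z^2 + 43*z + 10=18*r^2 + r*(-91*z - 38) + 45*z^2 - 42*z - 48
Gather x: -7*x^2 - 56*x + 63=-7*x^2 - 56*x + 63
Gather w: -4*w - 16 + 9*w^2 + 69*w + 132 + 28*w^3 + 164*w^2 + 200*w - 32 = 28*w^3 + 173*w^2 + 265*w + 84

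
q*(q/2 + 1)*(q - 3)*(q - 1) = q^4/2 - q^3 - 5*q^2/2 + 3*q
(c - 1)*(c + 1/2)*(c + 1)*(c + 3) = c^4 + 7*c^3/2 + c^2/2 - 7*c/2 - 3/2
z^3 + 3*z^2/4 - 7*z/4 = z*(z - 1)*(z + 7/4)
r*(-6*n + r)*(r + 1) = -6*n*r^2 - 6*n*r + r^3 + r^2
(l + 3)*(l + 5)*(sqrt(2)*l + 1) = sqrt(2)*l^3 + l^2 + 8*sqrt(2)*l^2 + 8*l + 15*sqrt(2)*l + 15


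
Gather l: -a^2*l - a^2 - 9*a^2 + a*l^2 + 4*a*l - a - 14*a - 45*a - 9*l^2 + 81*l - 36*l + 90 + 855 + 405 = -10*a^2 - 60*a + l^2*(a - 9) + l*(-a^2 + 4*a + 45) + 1350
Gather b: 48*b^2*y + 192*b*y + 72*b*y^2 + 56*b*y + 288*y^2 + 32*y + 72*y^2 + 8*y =48*b^2*y + b*(72*y^2 + 248*y) + 360*y^2 + 40*y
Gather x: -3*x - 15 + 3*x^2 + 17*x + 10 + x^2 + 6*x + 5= 4*x^2 + 20*x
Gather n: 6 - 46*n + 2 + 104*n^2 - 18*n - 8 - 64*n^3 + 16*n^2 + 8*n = -64*n^3 + 120*n^2 - 56*n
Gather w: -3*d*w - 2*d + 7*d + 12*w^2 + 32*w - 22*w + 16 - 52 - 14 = 5*d + 12*w^2 + w*(10 - 3*d) - 50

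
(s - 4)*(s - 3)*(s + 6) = s^3 - s^2 - 30*s + 72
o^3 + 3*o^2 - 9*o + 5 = (o - 1)^2*(o + 5)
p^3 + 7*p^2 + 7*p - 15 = (p - 1)*(p + 3)*(p + 5)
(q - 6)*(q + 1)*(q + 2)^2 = q^4 - q^3 - 22*q^2 - 44*q - 24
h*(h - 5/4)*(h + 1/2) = h^3 - 3*h^2/4 - 5*h/8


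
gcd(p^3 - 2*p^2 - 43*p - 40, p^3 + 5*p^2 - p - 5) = p^2 + 6*p + 5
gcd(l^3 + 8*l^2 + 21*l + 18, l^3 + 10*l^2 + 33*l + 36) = l^2 + 6*l + 9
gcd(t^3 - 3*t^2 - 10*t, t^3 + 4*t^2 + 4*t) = t^2 + 2*t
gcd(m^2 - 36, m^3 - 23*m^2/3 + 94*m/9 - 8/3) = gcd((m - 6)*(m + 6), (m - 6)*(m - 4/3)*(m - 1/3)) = m - 6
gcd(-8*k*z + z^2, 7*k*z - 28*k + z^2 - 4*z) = 1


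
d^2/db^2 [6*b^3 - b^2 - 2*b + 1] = 36*b - 2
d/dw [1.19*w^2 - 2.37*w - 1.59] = 2.38*w - 2.37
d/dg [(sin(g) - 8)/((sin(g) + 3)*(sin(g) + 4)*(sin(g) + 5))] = 2*(-sin(g)^3 + 6*sin(g)^2 + 96*sin(g) + 218)*cos(g)/((sin(g) + 3)^2*(sin(g) + 4)^2*(sin(g) + 5)^2)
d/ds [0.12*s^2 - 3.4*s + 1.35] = 0.24*s - 3.4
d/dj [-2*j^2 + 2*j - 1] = 2 - 4*j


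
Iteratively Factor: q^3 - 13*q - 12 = (q + 1)*(q^2 - q - 12) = (q - 4)*(q + 1)*(q + 3)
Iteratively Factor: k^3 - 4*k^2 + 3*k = (k - 1)*(k^2 - 3*k) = (k - 3)*(k - 1)*(k)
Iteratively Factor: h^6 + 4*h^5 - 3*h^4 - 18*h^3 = (h + 3)*(h^5 + h^4 - 6*h^3) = h*(h + 3)*(h^4 + h^3 - 6*h^2) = h^2*(h + 3)*(h^3 + h^2 - 6*h) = h^2*(h + 3)^2*(h^2 - 2*h) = h^3*(h + 3)^2*(h - 2)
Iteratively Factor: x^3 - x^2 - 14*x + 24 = (x - 3)*(x^2 + 2*x - 8) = (x - 3)*(x - 2)*(x + 4)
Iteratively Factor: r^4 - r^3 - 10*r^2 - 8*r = (r - 4)*(r^3 + 3*r^2 + 2*r) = (r - 4)*(r + 1)*(r^2 + 2*r) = (r - 4)*(r + 1)*(r + 2)*(r)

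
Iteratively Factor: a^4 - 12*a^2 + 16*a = (a - 2)*(a^3 + 2*a^2 - 8*a) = (a - 2)^2*(a^2 + 4*a) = a*(a - 2)^2*(a + 4)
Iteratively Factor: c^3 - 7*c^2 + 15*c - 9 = (c - 1)*(c^2 - 6*c + 9) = (c - 3)*(c - 1)*(c - 3)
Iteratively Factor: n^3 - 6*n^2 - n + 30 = (n - 3)*(n^2 - 3*n - 10) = (n - 3)*(n + 2)*(n - 5)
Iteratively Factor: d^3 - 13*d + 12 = (d - 3)*(d^2 + 3*d - 4) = (d - 3)*(d + 4)*(d - 1)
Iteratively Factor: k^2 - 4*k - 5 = (k + 1)*(k - 5)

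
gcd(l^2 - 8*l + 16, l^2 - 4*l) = l - 4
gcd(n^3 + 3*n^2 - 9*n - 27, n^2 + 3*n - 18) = n - 3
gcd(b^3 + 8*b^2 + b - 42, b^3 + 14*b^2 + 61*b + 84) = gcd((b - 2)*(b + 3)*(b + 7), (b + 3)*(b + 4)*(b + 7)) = b^2 + 10*b + 21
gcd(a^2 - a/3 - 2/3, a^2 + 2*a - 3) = a - 1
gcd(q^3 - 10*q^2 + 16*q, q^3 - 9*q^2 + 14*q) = q^2 - 2*q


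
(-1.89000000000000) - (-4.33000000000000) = 2.44000000000000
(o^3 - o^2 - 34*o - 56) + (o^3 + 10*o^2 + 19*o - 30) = 2*o^3 + 9*o^2 - 15*o - 86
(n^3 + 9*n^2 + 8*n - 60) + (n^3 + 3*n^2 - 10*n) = 2*n^3 + 12*n^2 - 2*n - 60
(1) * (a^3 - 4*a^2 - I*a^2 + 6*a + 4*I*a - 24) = a^3 - 4*a^2 - I*a^2 + 6*a + 4*I*a - 24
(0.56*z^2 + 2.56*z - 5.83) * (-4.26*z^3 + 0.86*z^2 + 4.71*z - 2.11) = -2.3856*z^5 - 10.424*z^4 + 29.675*z^3 + 5.8622*z^2 - 32.8609*z + 12.3013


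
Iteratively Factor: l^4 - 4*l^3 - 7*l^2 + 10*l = (l + 2)*(l^3 - 6*l^2 + 5*l) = (l - 5)*(l + 2)*(l^2 - l) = l*(l - 5)*(l + 2)*(l - 1)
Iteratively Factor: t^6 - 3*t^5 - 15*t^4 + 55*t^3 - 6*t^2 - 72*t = (t + 4)*(t^5 - 7*t^4 + 13*t^3 + 3*t^2 - 18*t) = (t + 1)*(t + 4)*(t^4 - 8*t^3 + 21*t^2 - 18*t) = (t - 3)*(t + 1)*(t + 4)*(t^3 - 5*t^2 + 6*t) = (t - 3)^2*(t + 1)*(t + 4)*(t^2 - 2*t) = (t - 3)^2*(t - 2)*(t + 1)*(t + 4)*(t)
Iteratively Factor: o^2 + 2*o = (o + 2)*(o)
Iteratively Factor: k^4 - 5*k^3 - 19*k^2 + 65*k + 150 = (k + 2)*(k^3 - 7*k^2 - 5*k + 75) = (k - 5)*(k + 2)*(k^2 - 2*k - 15) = (k - 5)^2*(k + 2)*(k + 3)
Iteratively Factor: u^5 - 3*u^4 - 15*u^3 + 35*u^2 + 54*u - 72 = (u + 3)*(u^4 - 6*u^3 + 3*u^2 + 26*u - 24) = (u - 3)*(u + 3)*(u^3 - 3*u^2 - 6*u + 8) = (u - 3)*(u - 1)*(u + 3)*(u^2 - 2*u - 8) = (u - 3)*(u - 1)*(u + 2)*(u + 3)*(u - 4)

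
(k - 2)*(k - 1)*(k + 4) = k^3 + k^2 - 10*k + 8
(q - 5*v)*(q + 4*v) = q^2 - q*v - 20*v^2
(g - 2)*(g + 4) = g^2 + 2*g - 8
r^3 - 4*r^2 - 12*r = r*(r - 6)*(r + 2)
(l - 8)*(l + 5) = l^2 - 3*l - 40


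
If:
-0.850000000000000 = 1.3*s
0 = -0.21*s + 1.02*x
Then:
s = -0.65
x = -0.13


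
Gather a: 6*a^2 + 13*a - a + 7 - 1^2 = 6*a^2 + 12*a + 6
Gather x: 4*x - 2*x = 2*x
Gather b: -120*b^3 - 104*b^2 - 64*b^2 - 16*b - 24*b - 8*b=-120*b^3 - 168*b^2 - 48*b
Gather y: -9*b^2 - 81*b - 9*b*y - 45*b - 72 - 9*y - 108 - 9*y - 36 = -9*b^2 - 126*b + y*(-9*b - 18) - 216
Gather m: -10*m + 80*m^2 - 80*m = 80*m^2 - 90*m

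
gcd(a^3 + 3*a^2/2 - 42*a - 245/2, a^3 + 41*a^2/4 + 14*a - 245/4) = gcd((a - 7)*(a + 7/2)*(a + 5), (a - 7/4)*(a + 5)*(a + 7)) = a + 5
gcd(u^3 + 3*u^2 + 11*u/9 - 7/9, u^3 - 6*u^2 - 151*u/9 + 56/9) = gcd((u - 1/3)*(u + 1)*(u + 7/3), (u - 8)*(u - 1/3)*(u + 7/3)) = u^2 + 2*u - 7/9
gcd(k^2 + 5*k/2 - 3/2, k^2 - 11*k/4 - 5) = 1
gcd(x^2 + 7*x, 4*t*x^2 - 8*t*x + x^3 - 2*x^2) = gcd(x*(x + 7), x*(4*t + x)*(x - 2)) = x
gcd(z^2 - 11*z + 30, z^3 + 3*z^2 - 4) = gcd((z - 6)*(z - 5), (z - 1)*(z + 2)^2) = 1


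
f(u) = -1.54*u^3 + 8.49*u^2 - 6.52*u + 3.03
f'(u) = -4.62*u^2 + 16.98*u - 6.52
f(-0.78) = 14.01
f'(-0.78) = -22.58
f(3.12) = 18.56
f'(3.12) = 1.48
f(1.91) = 10.82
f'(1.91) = 9.06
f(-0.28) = 5.56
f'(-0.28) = -11.64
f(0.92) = 3.02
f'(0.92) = 5.19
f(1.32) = 5.67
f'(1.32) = 7.84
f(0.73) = 2.20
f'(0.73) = 3.41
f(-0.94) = 17.94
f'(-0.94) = -26.56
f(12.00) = -1513.77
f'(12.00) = -468.04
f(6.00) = -63.09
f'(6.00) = -70.96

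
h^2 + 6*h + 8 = (h + 2)*(h + 4)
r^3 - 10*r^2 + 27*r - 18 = (r - 6)*(r - 3)*(r - 1)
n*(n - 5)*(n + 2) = n^3 - 3*n^2 - 10*n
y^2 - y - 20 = (y - 5)*(y + 4)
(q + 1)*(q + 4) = q^2 + 5*q + 4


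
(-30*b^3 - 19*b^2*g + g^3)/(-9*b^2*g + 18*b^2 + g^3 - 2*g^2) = (10*b^2 + 3*b*g - g^2)/(3*b*g - 6*b - g^2 + 2*g)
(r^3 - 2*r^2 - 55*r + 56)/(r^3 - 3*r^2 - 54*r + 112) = (r - 1)/(r - 2)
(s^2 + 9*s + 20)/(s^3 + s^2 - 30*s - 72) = (s + 5)/(s^2 - 3*s - 18)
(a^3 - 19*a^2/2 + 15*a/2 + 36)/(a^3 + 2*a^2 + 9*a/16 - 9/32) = 16*(a^2 - 11*a + 24)/(16*a^2 + 8*a - 3)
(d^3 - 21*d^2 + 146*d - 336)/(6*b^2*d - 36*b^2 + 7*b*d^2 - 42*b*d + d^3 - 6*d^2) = (d^2 - 15*d + 56)/(6*b^2 + 7*b*d + d^2)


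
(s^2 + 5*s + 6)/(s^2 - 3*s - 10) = (s + 3)/(s - 5)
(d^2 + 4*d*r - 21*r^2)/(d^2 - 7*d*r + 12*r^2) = (-d - 7*r)/(-d + 4*r)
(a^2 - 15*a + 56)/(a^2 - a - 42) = (a - 8)/(a + 6)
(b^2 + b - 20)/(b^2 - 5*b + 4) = (b + 5)/(b - 1)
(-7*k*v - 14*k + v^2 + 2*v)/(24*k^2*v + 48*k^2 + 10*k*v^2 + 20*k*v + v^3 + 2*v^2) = (-7*k + v)/(24*k^2 + 10*k*v + v^2)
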